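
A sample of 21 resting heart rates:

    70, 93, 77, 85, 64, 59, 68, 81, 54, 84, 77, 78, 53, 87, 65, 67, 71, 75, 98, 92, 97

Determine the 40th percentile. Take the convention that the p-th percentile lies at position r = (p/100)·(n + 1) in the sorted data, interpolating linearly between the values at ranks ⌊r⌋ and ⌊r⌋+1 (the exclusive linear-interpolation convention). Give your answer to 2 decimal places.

70.80

Sorted: 53, 54, 59, 64, 65, 67, 68, 70, 71, 75, 77, 77, 78, 81, 84, 85, 87, 92, 93, 97, 98.
n = 21.
r = (40/100)·(21 + 1) = 8.8.
Rank 8 is 70 and rank 9 is 71.
Interpolate: 70 + 0.8·(71 − 70) = 70 + 0.8·1 = 70.8.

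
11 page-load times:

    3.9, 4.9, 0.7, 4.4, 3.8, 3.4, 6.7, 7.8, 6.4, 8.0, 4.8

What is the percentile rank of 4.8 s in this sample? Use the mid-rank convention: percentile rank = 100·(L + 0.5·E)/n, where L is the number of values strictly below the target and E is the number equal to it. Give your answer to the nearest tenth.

Sorted: 0.7, 3.4, 3.8, 3.9, 4.4, 4.8, 4.9, 6.4, 6.7, 7.8, 8.0.
Count below 4.8: L = 5; count equal: E = 1; n = 11.
Percentile rank = 100·(5 + 0.5·1)/11 = 100·5.5/11 = 50.

50.0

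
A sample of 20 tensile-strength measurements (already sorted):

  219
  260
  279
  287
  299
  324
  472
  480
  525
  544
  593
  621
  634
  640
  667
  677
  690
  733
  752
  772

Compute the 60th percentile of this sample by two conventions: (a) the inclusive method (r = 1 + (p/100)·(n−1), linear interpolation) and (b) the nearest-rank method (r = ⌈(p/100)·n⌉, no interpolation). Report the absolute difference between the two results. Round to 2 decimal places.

n = 20.
(a) r = 12.4; between ranks 12 (621) and 13 (634): 626.2.
(b) the nearest-rank method: rank 12 → 621.
|626.2 − 621| = 5.2.

5.20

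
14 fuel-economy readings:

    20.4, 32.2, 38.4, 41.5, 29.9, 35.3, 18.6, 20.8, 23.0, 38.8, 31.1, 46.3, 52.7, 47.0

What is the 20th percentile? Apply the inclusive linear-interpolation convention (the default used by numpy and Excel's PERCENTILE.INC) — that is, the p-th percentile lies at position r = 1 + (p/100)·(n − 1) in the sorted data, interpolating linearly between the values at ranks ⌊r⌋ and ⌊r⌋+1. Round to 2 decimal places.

22.12

Sorted: 18.6, 20.4, 20.8, 23.0, 29.9, 31.1, 32.2, 35.3, 38.4, 38.8, 41.5, 46.3, 47.0, 52.7.
n = 14.
r = 1 + (20/100)·(14 − 1) = 1 + 2.6 = 3.6.
Rank 3 is 20.8 and rank 4 is 23.0.
Interpolate: 20.8 + 0.6·(23.0 − 20.8) = 20.8 + 0.6·2.2 = 22.12.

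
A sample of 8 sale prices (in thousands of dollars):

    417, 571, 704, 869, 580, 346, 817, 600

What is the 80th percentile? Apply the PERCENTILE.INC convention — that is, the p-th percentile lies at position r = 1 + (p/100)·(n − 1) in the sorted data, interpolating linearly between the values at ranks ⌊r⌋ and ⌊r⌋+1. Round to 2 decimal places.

Sorted: 346, 417, 571, 580, 600, 704, 817, 869.
n = 8.
r = 1 + (80/100)·(8 − 1) = 1 + 5.6 = 6.6.
Rank 6 is 704 and rank 7 is 817.
Interpolate: 704 + 0.6·(817 − 704) = 704 + 0.6·113 = 771.8.

771.80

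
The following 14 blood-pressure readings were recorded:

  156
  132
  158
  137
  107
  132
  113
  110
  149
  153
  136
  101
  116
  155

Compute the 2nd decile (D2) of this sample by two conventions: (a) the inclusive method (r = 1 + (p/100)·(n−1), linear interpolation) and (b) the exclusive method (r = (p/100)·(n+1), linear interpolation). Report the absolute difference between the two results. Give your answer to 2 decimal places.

1.80

Sorted: 101, 107, 110, 113, 116, 132, 132, 136, 137, 149, 153, 155, 156, 158.
n = 14.
(a) r = 3.6; between ranks 3 (110) and 4 (113): 111.8.
(b) r = 3 → value at rank 3 = 110.
|111.8 − 110| = 1.8.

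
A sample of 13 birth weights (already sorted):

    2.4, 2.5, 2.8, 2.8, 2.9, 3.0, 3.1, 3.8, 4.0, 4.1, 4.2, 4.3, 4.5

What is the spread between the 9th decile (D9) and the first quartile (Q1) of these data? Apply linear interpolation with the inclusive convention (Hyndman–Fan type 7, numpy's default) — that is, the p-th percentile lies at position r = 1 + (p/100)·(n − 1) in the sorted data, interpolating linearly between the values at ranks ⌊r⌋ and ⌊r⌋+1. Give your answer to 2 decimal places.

1.48

n = 13.
P25: r = 4 (integer) → 2.8.
P90: r = 11.8; ranks 11–12 are 4.2, 4.3; interpolating gives 4.28.
Difference: 4.28 − 2.8 = 1.48.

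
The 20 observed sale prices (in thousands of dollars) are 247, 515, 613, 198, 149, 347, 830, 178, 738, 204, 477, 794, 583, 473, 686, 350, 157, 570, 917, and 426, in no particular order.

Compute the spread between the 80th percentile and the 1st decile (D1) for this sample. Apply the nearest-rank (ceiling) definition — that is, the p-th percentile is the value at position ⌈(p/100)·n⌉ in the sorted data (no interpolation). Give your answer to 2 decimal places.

Sorted: 149, 157, 178, 198, 204, 247, 347, 350, 426, 473, 477, 515, 570, 583, 613, 686, 738, 794, 830, 917.
n = 20.
P10: rank ⌈10/100·20⌉ = 2 → 157.
P80: rank ⌈80/100·20⌉ = 16 → 686.
Difference: 686 − 157 = 529.

529.00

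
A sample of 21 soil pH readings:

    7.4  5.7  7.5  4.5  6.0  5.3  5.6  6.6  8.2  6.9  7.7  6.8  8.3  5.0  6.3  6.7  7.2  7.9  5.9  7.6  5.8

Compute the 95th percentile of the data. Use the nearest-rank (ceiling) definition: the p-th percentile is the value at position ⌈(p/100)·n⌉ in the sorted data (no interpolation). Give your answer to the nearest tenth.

Sorted: 4.5, 5.0, 5.3, 5.6, 5.7, 5.8, 5.9, 6.0, 6.3, 6.6, 6.7, 6.8, 6.9, 7.2, 7.4, 7.5, 7.6, 7.7, 7.9, 8.2, 8.3.
n = 21.
Position = ⌈95/100 · 21⌉ = ⌈19.95⌉ = 20.
The value at rank 20 is 8.2.

8.2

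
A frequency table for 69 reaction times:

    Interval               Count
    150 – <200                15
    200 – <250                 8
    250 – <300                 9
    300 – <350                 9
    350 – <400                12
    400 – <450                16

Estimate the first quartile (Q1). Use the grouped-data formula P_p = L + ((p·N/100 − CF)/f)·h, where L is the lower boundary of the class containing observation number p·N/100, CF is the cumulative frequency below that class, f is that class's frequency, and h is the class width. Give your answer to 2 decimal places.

214.06

N = 69; target position k = 25/100 · 69 = 17.25.
Cumulative frequencies: 15, 23, 32, 41, 53, 69.
Observation 17.25 falls in the class 200 – <250.
L = 200, CF = 15, f = 8, h = 50.
P25 = 200 + ((17.25 − 15)/8)·50 = 200 + 14.0625 = 214.062.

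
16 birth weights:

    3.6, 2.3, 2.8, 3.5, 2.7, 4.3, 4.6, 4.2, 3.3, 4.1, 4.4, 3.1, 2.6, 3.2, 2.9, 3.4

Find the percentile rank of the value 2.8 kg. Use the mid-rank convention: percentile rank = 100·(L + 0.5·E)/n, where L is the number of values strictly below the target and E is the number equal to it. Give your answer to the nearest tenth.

21.9

Sorted: 2.3, 2.6, 2.7, 2.8, 2.9, 3.1, 3.2, 3.3, 3.4, 3.5, 3.6, 4.1, 4.2, 4.3, 4.4, 4.6.
Count below 2.8: L = 3; count equal: E = 1; n = 16.
Percentile rank = 100·(3 + 0.5·1)/16 = 100·3.5/16 = 21.88.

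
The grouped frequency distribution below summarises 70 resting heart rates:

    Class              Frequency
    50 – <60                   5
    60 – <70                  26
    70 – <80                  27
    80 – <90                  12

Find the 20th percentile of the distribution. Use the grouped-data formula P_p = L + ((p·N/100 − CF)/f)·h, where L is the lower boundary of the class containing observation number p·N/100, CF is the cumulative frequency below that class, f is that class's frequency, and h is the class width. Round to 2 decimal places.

N = 70; target position k = 20/100 · 70 = 14.
Cumulative frequencies: 5, 31, 58, 70.
Observation 14 falls in the class 60 – <70.
L = 60, CF = 5, f = 26, h = 10.
P20 = 60 + ((14 − 5)/26)·10 = 60 + 3.46154 = 63.4615.

63.46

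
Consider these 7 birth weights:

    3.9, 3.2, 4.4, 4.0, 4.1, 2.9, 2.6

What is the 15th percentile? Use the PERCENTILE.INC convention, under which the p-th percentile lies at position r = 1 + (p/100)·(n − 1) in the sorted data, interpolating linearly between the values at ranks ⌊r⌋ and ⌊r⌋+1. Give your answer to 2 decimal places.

Sorted: 2.6, 2.9, 3.2, 3.9, 4.0, 4.1, 4.4.
n = 7.
r = 1 + (15/100)·(7 − 1) = 1 + 0.9 = 1.9.
Rank 1 is 2.6 and rank 2 is 2.9.
Interpolate: 2.6 + 0.9·(2.9 − 2.6) = 2.6 + 0.9·0.3 = 2.87.

2.87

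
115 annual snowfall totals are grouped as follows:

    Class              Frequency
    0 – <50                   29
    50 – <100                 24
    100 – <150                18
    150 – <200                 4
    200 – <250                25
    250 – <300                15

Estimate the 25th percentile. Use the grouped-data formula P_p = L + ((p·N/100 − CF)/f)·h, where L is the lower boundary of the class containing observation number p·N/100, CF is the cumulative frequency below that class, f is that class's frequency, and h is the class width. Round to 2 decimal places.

N = 115; target position k = 25/100 · 115 = 28.75.
Cumulative frequencies: 29, 53, 71, 75, 100, 115.
Observation 28.75 falls in the class 0 – <50.
L = 0, CF = 0, f = 29, h = 50.
P25 = 0 + ((28.75 − 0)/29)·50 = 0 + 49.569 = 49.569.

49.57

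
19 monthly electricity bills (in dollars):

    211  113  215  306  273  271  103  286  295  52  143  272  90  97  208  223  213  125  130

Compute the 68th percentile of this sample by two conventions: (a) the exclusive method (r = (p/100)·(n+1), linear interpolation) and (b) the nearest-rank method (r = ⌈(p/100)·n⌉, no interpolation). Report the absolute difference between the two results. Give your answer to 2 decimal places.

Sorted: 52, 90, 97, 103, 113, 125, 130, 143, 208, 211, 213, 215, 223, 271, 272, 273, 286, 295, 306.
n = 19.
(a) r = 13.6; between ranks 13 (223) and 14 (271): 251.8.
(b) the nearest-rank method: rank 13 → 223.
|251.8 − 223| = 28.8.

28.80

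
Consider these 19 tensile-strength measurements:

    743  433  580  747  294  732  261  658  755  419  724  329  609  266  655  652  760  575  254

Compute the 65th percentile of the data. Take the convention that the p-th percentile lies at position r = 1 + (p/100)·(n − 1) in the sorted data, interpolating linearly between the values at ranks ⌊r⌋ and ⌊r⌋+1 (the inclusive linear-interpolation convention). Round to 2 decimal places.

Sorted: 254, 261, 266, 294, 329, 419, 433, 575, 580, 609, 652, 655, 658, 724, 732, 743, 747, 755, 760.
n = 19.
r = 1 + (65/100)·(19 − 1) = 1 + 11.7 = 12.7.
Rank 12 is 655 and rank 13 is 658.
Interpolate: 655 + 0.7·(658 − 655) = 655 + 0.7·3 = 657.1.

657.10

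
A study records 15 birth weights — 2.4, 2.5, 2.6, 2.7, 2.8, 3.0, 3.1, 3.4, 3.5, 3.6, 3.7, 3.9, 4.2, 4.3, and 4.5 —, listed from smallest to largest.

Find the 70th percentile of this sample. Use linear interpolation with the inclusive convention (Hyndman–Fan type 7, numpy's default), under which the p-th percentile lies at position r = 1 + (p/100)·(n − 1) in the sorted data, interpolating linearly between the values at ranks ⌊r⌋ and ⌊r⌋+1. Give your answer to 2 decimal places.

3.68

n = 15.
r = 1 + (70/100)·(15 − 1) = 1 + 9.8 = 10.8.
Rank 10 is 3.6 and rank 11 is 3.7.
Interpolate: 3.6 + 0.8·(3.7 − 3.6) = 3.6 + 0.8·0.1 = 3.68.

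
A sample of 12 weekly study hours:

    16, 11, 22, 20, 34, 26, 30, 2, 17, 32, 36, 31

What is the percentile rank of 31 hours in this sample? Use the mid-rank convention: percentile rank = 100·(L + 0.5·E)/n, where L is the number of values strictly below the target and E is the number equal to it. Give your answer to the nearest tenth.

Sorted: 2, 11, 16, 17, 20, 22, 26, 30, 31, 32, 34, 36.
Count below 31: L = 8; count equal: E = 1; n = 12.
Percentile rank = 100·(8 + 0.5·1)/12 = 100·8.5/12 = 70.83.

70.8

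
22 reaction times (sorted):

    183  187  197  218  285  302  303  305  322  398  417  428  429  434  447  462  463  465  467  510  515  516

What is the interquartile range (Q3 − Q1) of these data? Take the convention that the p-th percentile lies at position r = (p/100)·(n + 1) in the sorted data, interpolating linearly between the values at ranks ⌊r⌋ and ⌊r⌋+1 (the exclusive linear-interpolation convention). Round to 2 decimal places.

165.75

n = 22.
P25: r = 5.75; ranks 5–6 are 285, 302; interpolating gives 297.75.
P75: r = 17.25; ranks 17–18 are 463, 465; interpolating gives 463.5.
Difference: 463.5 − 297.75 = 165.75.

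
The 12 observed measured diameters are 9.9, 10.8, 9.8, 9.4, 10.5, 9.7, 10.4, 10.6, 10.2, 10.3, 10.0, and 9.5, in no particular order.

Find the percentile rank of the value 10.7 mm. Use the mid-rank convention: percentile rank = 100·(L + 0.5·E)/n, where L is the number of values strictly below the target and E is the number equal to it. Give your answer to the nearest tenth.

Sorted: 9.4, 9.5, 9.7, 9.8, 9.9, 10.0, 10.2, 10.3, 10.4, 10.5, 10.6, 10.8.
Count below 10.7: L = 11; count equal: E = 0; n = 12.
Percentile rank = 100·(11 + 0.5·0)/12 = 100·11/12 = 91.67.

91.7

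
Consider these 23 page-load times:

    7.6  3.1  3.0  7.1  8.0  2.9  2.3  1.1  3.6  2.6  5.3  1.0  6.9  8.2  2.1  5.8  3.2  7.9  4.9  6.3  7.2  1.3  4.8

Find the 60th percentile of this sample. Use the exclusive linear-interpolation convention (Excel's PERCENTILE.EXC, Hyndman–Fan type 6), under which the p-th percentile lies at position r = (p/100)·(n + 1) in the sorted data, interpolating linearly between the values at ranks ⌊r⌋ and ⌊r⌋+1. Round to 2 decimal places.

5.50

Sorted: 1.0, 1.1, 1.3, 2.1, 2.3, 2.6, 2.9, 3.0, 3.1, 3.2, 3.6, 4.8, 4.9, 5.3, 5.8, 6.3, 6.9, 7.1, 7.2, 7.6, 7.9, 8.0, 8.2.
n = 23.
r = (60/100)·(23 + 1) = 14.4.
Rank 14 is 5.3 and rank 15 is 5.8.
Interpolate: 5.3 + 0.4·(5.8 − 5.3) = 5.3 + 0.4·0.5 = 5.5.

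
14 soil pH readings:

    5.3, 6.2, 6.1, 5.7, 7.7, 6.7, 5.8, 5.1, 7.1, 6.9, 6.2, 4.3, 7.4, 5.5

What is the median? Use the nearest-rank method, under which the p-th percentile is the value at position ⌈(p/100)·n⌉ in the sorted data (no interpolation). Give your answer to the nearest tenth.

6.1

Sorted: 4.3, 5.1, 5.3, 5.5, 5.7, 5.8, 6.1, 6.2, 6.2, 6.7, 6.9, 7.1, 7.4, 7.7.
n = 14.
Position = ⌈50/100 · 14⌉ = ⌈7⌉ = 7.
The value at rank 7 is 6.1.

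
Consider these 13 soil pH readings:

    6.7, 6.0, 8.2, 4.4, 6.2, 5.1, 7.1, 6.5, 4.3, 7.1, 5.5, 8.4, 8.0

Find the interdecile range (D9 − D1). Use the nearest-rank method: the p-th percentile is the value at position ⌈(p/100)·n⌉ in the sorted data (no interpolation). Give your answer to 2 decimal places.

3.80

Sorted: 4.3, 4.4, 5.1, 5.5, 6.0, 6.2, 6.5, 6.7, 7.1, 7.1, 8.0, 8.2, 8.4.
n = 13.
P10: rank ⌈10/100·13⌉ = 2 → 4.4.
P90: rank ⌈90/100·13⌉ = 12 → 8.2.
Difference: 8.2 − 4.4 = 3.8.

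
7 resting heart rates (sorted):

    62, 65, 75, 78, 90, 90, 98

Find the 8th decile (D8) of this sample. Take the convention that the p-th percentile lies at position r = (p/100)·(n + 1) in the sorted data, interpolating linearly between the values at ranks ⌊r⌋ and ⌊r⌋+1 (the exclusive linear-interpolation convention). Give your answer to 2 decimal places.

n = 7.
r = (80/100)·(7 + 1) = 6.4.
Rank 6 is 90 and rank 7 is 98.
Interpolate: 90 + 0.4·(98 − 90) = 90 + 0.4·8 = 93.2.

93.20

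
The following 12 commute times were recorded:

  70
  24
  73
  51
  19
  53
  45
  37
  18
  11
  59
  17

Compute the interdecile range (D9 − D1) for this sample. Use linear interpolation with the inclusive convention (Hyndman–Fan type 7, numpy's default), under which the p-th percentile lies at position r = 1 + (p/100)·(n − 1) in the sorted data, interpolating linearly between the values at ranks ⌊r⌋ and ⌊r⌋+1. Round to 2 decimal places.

Sorted: 11, 17, 18, 19, 24, 37, 45, 51, 53, 59, 70, 73.
n = 12.
P10: r = 2.1; ranks 2–3 are 17, 18; interpolating gives 17.1.
P90: r = 10.9; ranks 10–11 are 59, 70; interpolating gives 68.9.
Difference: 68.9 − 17.1 = 51.8.

51.80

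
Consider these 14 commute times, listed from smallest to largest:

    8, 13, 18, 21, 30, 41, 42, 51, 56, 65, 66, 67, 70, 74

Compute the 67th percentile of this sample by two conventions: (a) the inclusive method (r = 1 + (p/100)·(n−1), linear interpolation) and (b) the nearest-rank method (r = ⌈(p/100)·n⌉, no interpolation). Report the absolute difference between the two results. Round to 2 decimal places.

2.61

n = 14.
(a) r = 9.71; between ranks 9 (56) and 10 (65): 62.39.
(b) the nearest-rank method: rank 10 → 65.
|62.39 − 65| = 2.61.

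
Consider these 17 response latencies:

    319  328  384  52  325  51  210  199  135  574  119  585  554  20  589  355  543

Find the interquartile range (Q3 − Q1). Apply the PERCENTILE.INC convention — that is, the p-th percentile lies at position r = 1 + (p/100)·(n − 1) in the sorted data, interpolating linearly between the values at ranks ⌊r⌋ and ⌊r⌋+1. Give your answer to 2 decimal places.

408.00

Sorted: 20, 51, 52, 119, 135, 199, 210, 319, 325, 328, 355, 384, 543, 554, 574, 585, 589.
n = 17.
P25: r = 5 (integer) → 135.
P75: r = 13 (integer) → 543.
Difference: 543 − 135 = 408.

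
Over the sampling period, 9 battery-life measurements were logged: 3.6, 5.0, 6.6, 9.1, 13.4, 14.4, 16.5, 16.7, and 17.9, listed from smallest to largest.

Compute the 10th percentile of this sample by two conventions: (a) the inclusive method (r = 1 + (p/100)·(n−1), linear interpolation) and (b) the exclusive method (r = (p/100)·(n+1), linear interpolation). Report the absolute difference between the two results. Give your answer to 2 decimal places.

n = 9.
(a) r = 1.8; between ranks 1 (3.6) and 2 (5.0): 4.72.
(b) r = 1 → value at rank 1 = 3.6.
|4.72 − 3.6| = 1.12.

1.12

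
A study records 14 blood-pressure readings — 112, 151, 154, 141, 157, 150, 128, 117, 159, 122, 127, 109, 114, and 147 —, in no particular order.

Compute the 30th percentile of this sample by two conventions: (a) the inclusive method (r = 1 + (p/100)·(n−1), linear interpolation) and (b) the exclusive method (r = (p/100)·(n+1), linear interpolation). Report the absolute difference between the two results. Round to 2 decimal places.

2.00

Sorted: 109, 112, 114, 117, 122, 127, 128, 141, 147, 150, 151, 154, 157, 159.
n = 14.
(a) r = 4.9; between ranks 4 (117) and 5 (122): 121.5.
(b) r = 4.5; between ranks 4 (117) and 5 (122): 119.5.
|121.5 − 119.5| = 2.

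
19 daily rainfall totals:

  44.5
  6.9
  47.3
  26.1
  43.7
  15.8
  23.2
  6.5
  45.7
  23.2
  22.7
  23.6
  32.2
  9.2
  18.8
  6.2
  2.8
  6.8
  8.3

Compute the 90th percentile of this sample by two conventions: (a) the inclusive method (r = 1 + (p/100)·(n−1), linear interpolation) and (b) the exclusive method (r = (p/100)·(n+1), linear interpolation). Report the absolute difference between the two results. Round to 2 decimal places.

Sorted: 2.8, 6.2, 6.5, 6.8, 6.9, 8.3, 9.2, 15.8, 18.8, 22.7, 23.2, 23.2, 23.6, 26.1, 32.2, 43.7, 44.5, 45.7, 47.3.
n = 19.
(a) r = 17.2; between ranks 17 (44.5) and 18 (45.7): 44.74.
(b) r = 18 → value at rank 18 = 45.7.
|44.74 − 45.7| = 0.96.

0.96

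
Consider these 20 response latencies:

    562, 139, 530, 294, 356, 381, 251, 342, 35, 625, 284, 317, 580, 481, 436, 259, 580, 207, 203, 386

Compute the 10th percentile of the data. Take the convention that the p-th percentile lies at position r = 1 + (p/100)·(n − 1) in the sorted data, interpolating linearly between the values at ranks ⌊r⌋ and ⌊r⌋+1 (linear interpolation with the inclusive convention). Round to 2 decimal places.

Sorted: 35, 139, 203, 207, 251, 259, 284, 294, 317, 342, 356, 381, 386, 436, 481, 530, 562, 580, 580, 625.
n = 20.
r = 1 + (10/100)·(20 − 1) = 1 + 1.9 = 2.9.
Rank 2 is 139 and rank 3 is 203.
Interpolate: 139 + 0.9·(203 − 139) = 139 + 0.9·64 = 196.6.

196.60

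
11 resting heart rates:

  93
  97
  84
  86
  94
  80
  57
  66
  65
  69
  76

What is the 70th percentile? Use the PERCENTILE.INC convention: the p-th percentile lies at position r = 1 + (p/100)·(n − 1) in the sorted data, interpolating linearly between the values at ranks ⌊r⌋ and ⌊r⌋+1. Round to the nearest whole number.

Sorted: 57, 65, 66, 69, 76, 80, 84, 86, 93, 94, 97.
n = 11.
r = 1 + (70/100)·(11 − 1) = 1 + 7 = 8.
r is an integer, so P70 is the value at rank 8: 86.

86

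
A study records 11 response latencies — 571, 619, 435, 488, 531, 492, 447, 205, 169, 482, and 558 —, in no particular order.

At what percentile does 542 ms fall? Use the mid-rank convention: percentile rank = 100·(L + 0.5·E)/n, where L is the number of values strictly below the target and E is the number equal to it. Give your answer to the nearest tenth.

72.7

Sorted: 169, 205, 435, 447, 482, 488, 492, 531, 558, 571, 619.
Count below 542: L = 8; count equal: E = 0; n = 11.
Percentile rank = 100·(8 + 0.5·0)/11 = 100·8/11 = 72.73.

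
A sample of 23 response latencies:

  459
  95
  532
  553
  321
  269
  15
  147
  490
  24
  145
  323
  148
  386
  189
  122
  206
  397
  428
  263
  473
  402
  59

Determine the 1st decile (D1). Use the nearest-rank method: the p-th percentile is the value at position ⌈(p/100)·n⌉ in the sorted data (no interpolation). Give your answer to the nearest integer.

Sorted: 15, 24, 59, 95, 122, 145, 147, 148, 189, 206, 263, 269, 321, 323, 386, 397, 402, 428, 459, 473, 490, 532, 553.
n = 23.
Position = ⌈10/100 · 23⌉ = ⌈2.3⌉ = 3.
The value at rank 3 is 59.

59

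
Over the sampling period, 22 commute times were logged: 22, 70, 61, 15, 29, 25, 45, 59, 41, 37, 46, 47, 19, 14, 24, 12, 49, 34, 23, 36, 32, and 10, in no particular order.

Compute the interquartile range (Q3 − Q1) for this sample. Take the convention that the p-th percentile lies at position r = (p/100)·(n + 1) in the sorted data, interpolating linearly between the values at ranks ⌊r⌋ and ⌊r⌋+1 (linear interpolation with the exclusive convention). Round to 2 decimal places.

Sorted: 10, 12, 14, 15, 19, 22, 23, 24, 25, 29, 32, 34, 36, 37, 41, 45, 46, 47, 49, 59, 61, 70.
n = 22.
P25: r = 5.75; ranks 5–6 are 19, 22; interpolating gives 21.25.
P75: r = 17.25; ranks 17–18 are 46, 47; interpolating gives 46.25.
Difference: 46.25 − 21.25 = 25.

25.00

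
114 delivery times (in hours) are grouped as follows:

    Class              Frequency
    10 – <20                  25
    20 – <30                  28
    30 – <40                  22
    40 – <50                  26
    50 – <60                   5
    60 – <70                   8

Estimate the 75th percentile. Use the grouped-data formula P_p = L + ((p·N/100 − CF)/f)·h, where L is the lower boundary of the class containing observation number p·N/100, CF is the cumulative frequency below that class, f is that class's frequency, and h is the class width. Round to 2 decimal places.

N = 114; target position k = 75/100 · 114 = 85.5.
Cumulative frequencies: 25, 53, 75, 101, 106, 114.
Observation 85.5 falls in the class 40 – <50.
L = 40, CF = 75, f = 26, h = 10.
P75 = 40 + ((85.5 − 75)/26)·10 = 40 + 4.03846 = 44.0385.

44.04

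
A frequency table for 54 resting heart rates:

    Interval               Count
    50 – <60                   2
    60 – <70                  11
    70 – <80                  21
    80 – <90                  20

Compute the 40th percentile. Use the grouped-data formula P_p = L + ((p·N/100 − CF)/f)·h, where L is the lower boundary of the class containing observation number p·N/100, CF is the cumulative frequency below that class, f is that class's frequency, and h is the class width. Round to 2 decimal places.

N = 54; target position k = 40/100 · 54 = 21.6.
Cumulative frequencies: 2, 13, 34, 54.
Observation 21.6 falls in the class 70 – <80.
L = 70, CF = 13, f = 21, h = 10.
P40 = 70 + ((21.6 − 13)/21)·10 = 70 + 4.09524 = 74.0952.

74.10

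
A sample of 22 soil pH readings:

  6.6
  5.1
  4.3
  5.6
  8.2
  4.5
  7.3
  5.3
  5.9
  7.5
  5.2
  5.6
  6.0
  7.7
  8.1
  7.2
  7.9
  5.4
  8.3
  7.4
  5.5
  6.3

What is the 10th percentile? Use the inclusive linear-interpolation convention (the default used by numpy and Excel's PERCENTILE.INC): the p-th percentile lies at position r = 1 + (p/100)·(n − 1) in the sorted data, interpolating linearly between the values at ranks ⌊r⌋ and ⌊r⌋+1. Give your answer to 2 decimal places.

5.11

Sorted: 4.3, 4.5, 5.1, 5.2, 5.3, 5.4, 5.5, 5.6, 5.6, 5.9, 6.0, 6.3, 6.6, 7.2, 7.3, 7.4, 7.5, 7.7, 7.9, 8.1, 8.2, 8.3.
n = 22.
r = 1 + (10/100)·(22 − 1) = 1 + 2.1 = 3.1.
Rank 3 is 5.1 and rank 4 is 5.2.
Interpolate: 5.1 + 0.1·(5.2 − 5.1) = 5.1 + 0.1·0.1 = 5.11.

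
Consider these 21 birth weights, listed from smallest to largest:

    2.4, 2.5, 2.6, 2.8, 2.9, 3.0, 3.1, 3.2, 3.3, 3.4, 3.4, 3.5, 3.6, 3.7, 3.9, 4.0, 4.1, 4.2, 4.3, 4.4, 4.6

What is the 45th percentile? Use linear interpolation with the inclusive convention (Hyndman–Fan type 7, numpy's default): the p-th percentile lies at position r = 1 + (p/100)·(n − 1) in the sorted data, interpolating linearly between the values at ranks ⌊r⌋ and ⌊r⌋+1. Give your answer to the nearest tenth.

3.4

n = 21.
r = 1 + (45/100)·(21 − 1) = 1 + 9 = 10.
r is an integer, so P45 is the value at rank 10: 3.4.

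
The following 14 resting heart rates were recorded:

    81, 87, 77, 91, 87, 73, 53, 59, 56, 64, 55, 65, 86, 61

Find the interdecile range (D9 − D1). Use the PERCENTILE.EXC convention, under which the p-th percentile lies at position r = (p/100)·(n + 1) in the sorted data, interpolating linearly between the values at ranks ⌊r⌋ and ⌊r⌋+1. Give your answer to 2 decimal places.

Sorted: 53, 55, 56, 59, 61, 64, 65, 73, 77, 81, 86, 87, 87, 91.
n = 14.
P10: r = 1.5; ranks 1–2 are 53, 55; interpolating gives 54.
P90: r = 13.5; ranks 13–14 are 87, 91; interpolating gives 89.
Difference: 89 − 54 = 35.

35.00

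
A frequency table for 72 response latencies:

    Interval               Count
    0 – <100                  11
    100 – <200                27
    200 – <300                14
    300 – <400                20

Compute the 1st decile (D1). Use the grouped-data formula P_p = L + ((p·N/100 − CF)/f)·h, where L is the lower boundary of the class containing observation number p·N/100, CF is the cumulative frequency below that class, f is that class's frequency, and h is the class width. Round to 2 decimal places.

N = 72; target position k = 10/100 · 72 = 7.2.
Cumulative frequencies: 11, 38, 52, 72.
Observation 7.2 falls in the class 0 – <100.
L = 0, CF = 0, f = 11, h = 100.
P10 = 0 + ((7.2 − 0)/11)·100 = 0 + 65.4545 = 65.4545.

65.45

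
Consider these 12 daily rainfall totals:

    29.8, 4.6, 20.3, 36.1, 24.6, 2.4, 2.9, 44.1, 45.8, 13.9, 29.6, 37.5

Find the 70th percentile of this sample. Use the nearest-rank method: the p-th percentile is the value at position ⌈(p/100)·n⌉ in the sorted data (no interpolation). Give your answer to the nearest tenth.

Sorted: 2.4, 2.9, 4.6, 13.9, 20.3, 24.6, 29.6, 29.8, 36.1, 37.5, 44.1, 45.8.
n = 12.
Position = ⌈70/100 · 12⌉ = ⌈8.4⌉ = 9.
The value at rank 9 is 36.1.

36.1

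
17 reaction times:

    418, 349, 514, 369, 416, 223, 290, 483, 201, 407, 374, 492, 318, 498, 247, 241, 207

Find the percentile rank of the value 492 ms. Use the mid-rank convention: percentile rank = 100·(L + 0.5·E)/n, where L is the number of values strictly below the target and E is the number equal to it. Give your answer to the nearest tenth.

Sorted: 201, 207, 223, 241, 247, 290, 318, 349, 369, 374, 407, 416, 418, 483, 492, 498, 514.
Count below 492: L = 14; count equal: E = 1; n = 17.
Percentile rank = 100·(14 + 0.5·1)/17 = 100·14.5/17 = 85.29.

85.3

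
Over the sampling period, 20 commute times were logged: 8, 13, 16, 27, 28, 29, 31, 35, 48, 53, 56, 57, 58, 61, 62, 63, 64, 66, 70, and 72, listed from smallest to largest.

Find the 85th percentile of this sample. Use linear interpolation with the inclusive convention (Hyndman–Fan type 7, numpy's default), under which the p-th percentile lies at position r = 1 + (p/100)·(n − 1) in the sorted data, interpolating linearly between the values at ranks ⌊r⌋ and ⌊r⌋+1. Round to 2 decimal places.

64.30

n = 20.
r = 1 + (85/100)·(20 − 1) = 1 + 16.15 = 17.15.
Rank 17 is 64 and rank 18 is 66.
Interpolate: 64 + 0.15·(66 − 64) = 64 + 0.15·2 = 64.3.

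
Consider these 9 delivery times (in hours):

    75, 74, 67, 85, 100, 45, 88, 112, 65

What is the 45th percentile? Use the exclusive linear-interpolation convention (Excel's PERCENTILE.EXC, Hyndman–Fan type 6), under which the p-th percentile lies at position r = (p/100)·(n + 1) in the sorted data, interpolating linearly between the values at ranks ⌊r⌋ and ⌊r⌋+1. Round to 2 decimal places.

Sorted: 45, 65, 67, 74, 75, 85, 88, 100, 112.
n = 9.
r = (45/100)·(9 + 1) = 4.5.
Rank 4 is 74 and rank 5 is 75.
Interpolate: 74 + 0.5·(75 − 74) = 74 + 0.5·1 = 74.5.

74.50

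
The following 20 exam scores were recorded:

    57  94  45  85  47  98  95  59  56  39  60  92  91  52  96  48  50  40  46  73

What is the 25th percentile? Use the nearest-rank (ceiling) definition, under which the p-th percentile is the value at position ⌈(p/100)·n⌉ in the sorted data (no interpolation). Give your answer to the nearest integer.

47

Sorted: 39, 40, 45, 46, 47, 48, 50, 52, 56, 57, 59, 60, 73, 85, 91, 92, 94, 95, 96, 98.
n = 20.
Position = ⌈25/100 · 20⌉ = ⌈5⌉ = 5.
The value at rank 5 is 47.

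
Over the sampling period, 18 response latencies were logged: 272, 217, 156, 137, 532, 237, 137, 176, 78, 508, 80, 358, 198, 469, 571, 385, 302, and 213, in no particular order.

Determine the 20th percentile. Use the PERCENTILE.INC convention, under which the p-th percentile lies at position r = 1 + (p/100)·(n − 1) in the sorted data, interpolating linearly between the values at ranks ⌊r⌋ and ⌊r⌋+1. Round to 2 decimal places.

144.60

Sorted: 78, 80, 137, 137, 156, 176, 198, 213, 217, 237, 272, 302, 358, 385, 469, 508, 532, 571.
n = 18.
r = 1 + (20/100)·(18 − 1) = 1 + 3.4 = 4.4.
Rank 4 is 137 and rank 5 is 156.
Interpolate: 137 + 0.4·(156 − 137) = 137 + 0.4·19 = 144.6.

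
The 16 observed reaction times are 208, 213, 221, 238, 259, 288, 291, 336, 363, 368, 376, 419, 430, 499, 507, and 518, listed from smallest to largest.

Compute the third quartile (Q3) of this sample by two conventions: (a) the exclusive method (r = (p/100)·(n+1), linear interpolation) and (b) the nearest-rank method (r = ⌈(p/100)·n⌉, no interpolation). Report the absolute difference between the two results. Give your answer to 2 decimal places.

n = 16.
(a) r = 12.75; between ranks 12 (419) and 13 (430): 427.25.
(b) the nearest-rank method: rank 12 → 419.
|427.25 − 419| = 8.25.

8.25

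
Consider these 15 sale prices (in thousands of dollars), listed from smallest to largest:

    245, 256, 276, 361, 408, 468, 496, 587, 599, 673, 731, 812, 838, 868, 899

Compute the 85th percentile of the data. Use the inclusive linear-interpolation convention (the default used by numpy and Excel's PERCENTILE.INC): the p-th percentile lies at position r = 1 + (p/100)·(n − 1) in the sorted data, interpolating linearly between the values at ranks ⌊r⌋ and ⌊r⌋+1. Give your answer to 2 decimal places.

n = 15.
r = 1 + (85/100)·(15 − 1) = 1 + 11.9 = 12.9.
Rank 12 is 812 and rank 13 is 838.
Interpolate: 812 + 0.9·(838 − 812) = 812 + 0.9·26 = 835.4.

835.40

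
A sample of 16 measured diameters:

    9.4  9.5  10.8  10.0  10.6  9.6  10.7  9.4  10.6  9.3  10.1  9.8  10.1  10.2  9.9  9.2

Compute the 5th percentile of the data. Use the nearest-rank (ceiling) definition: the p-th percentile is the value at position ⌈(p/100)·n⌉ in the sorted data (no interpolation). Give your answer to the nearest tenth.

9.2

Sorted: 9.2, 9.3, 9.4, 9.4, 9.5, 9.6, 9.8, 9.9, 10.0, 10.1, 10.1, 10.2, 10.6, 10.6, 10.7, 10.8.
n = 16.
Position = ⌈5/100 · 16⌉ = ⌈0.8⌉ = 1.
The value at rank 1 is 9.2.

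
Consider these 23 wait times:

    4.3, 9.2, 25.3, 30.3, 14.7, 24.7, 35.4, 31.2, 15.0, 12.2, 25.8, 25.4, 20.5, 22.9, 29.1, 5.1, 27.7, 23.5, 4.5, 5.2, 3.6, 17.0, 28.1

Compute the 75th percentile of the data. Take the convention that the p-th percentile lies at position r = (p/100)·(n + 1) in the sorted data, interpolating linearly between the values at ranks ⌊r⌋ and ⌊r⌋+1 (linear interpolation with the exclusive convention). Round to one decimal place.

27.7

Sorted: 3.6, 4.3, 4.5, 5.1, 5.2, 9.2, 12.2, 14.7, 15.0, 17.0, 20.5, 22.9, 23.5, 24.7, 25.3, 25.4, 25.8, 27.7, 28.1, 29.1, 30.3, 31.2, 35.4.
n = 23.
r = (75/100)·(23 + 1) = 18.
r is an integer, so P75 is the value at rank 18: 27.7.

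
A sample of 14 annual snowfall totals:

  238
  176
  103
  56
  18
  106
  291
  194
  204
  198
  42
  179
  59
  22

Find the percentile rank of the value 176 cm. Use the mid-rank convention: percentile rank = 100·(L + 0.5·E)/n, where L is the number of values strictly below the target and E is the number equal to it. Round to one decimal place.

Sorted: 18, 22, 42, 56, 59, 103, 106, 176, 179, 194, 198, 204, 238, 291.
Count below 176: L = 7; count equal: E = 1; n = 14.
Percentile rank = 100·(7 + 0.5·1)/14 = 100·7.5/14 = 53.57.

53.6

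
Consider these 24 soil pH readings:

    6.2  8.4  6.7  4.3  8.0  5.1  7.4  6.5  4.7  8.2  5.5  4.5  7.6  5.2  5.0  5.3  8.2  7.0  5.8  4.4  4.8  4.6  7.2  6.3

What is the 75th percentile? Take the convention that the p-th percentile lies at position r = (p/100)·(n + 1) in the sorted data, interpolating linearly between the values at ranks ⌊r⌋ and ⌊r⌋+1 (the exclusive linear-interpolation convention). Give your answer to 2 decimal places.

Sorted: 4.3, 4.4, 4.5, 4.6, 4.7, 4.8, 5.0, 5.1, 5.2, 5.3, 5.5, 5.8, 6.2, 6.3, 6.5, 6.7, 7.0, 7.2, 7.4, 7.6, 8.0, 8.2, 8.2, 8.4.
n = 24.
r = (75/100)·(24 + 1) = 18.75.
Rank 18 is 7.2 and rank 19 is 7.4.
Interpolate: 7.2 + 0.75·(7.4 − 7.2) = 7.2 + 0.75·0.2 = 7.35.

7.35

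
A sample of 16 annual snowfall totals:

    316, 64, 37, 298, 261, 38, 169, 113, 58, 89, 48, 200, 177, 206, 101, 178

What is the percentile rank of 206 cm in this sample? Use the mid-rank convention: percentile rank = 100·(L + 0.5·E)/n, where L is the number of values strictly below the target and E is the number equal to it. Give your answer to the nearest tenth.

Sorted: 37, 38, 48, 58, 64, 89, 101, 113, 169, 177, 178, 200, 206, 261, 298, 316.
Count below 206: L = 12; count equal: E = 1; n = 16.
Percentile rank = 100·(12 + 0.5·1)/16 = 100·12.5/16 = 78.12.

78.1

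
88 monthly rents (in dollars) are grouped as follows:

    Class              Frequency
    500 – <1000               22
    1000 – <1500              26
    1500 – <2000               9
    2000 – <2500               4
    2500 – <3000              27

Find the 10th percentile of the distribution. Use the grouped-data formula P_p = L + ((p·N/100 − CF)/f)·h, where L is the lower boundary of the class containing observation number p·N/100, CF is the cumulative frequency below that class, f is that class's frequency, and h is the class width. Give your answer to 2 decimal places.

N = 88; target position k = 10/100 · 88 = 8.8.
Cumulative frequencies: 22, 48, 57, 61, 88.
Observation 8.8 falls in the class 500 – <1000.
L = 500, CF = 0, f = 22, h = 500.
P10 = 500 + ((8.8 − 0)/22)·500 = 500 + 200 = 700.

700.00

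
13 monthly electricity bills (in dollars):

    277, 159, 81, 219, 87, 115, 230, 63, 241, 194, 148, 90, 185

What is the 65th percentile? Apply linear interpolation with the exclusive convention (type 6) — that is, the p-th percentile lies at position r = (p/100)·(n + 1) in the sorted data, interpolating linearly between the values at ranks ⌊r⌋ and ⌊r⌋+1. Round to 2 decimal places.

Sorted: 63, 81, 87, 90, 115, 148, 159, 185, 194, 219, 230, 241, 277.
n = 13.
r = (65/100)·(13 + 1) = 9.1.
Rank 9 is 194 and rank 10 is 219.
Interpolate: 194 + 0.1·(219 − 194) = 194 + 0.1·25 = 196.5.

196.50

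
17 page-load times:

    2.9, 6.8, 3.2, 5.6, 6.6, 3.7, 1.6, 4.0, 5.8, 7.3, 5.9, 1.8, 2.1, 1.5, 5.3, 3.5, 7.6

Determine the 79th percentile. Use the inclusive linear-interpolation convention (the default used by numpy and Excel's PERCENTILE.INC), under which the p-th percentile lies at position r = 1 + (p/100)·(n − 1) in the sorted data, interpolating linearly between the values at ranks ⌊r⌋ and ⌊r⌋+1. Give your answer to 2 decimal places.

6.35

Sorted: 1.5, 1.6, 1.8, 2.1, 2.9, 3.2, 3.5, 3.7, 4.0, 5.3, 5.6, 5.8, 5.9, 6.6, 6.8, 7.3, 7.6.
n = 17.
r = 1 + (79/100)·(17 − 1) = 1 + 12.64 = 13.64.
Rank 13 is 5.9 and rank 14 is 6.6.
Interpolate: 5.9 + 0.64·(6.6 − 5.9) = 5.9 + 0.64·0.7 = 6.348.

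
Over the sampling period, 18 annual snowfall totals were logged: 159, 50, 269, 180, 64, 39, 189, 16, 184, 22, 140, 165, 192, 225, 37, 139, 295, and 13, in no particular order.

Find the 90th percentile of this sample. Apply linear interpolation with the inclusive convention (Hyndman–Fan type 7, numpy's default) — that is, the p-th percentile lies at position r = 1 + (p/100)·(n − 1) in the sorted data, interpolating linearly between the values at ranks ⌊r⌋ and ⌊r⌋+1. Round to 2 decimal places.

Sorted: 13, 16, 22, 37, 39, 50, 64, 139, 140, 159, 165, 180, 184, 189, 192, 225, 269, 295.
n = 18.
r = 1 + (90/100)·(18 − 1) = 1 + 15.3 = 16.3.
Rank 16 is 225 and rank 17 is 269.
Interpolate: 225 + 0.3·(269 − 225) = 225 + 0.3·44 = 238.2.

238.20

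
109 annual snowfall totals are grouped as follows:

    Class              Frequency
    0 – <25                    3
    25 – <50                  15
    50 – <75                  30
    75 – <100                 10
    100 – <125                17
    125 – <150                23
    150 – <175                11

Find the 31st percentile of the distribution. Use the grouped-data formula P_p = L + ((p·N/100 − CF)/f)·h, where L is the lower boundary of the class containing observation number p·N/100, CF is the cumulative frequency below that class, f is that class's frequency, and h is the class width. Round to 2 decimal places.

63.16

N = 109; target position k = 31/100 · 109 = 33.79.
Cumulative frequencies: 3, 18, 48, 58, 75, 98, 109.
Observation 33.79 falls in the class 50 – <75.
L = 50, CF = 18, f = 30, h = 25.
P31 = 50 + ((33.79 − 18)/30)·25 = 50 + 13.1583 = 63.1583.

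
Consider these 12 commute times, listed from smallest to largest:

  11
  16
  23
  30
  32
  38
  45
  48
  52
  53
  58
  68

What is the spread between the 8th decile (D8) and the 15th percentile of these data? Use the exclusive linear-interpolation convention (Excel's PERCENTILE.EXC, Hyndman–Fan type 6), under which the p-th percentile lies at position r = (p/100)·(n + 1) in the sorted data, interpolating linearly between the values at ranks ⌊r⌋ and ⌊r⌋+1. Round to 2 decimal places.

n = 12.
P15: r = 1.95; ranks 1–2 are 11, 16; interpolating gives 15.75.
P80: r = 10.4; ranks 10–11 are 53, 58; interpolating gives 55.
Difference: 55 − 15.75 = 39.25.

39.25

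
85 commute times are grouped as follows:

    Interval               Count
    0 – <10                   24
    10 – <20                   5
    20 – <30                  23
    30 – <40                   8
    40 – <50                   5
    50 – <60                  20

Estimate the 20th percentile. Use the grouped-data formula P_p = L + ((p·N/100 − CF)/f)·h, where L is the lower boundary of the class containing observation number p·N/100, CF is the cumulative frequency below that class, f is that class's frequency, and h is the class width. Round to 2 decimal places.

7.08

N = 85; target position k = 20/100 · 85 = 17.
Cumulative frequencies: 24, 29, 52, 60, 65, 85.
Observation 17 falls in the class 0 – <10.
L = 0, CF = 0, f = 24, h = 10.
P20 = 0 + ((17 − 0)/24)·10 = 0 + 7.08333 = 7.08333.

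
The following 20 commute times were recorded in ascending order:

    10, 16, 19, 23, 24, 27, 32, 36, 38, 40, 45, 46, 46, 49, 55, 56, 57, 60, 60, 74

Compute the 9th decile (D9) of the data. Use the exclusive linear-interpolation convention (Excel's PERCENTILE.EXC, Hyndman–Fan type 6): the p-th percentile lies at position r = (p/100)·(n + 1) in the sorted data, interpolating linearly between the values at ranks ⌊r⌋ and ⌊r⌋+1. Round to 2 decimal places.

60.00

n = 20.
r = (90/100)·(20 + 1) = 18.9.
Rank 18 is 60 and rank 19 is 60.
Interpolate: 60 + 0.9·(60 − 60) = 60 + 0.9·0 = 60.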